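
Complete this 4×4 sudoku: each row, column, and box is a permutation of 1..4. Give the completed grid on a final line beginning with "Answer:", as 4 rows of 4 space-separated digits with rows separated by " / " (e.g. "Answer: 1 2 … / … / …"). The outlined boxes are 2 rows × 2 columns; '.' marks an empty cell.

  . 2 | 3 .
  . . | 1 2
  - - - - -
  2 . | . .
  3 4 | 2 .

Step 1. [r3c4∈{1,3,4}] across row 3, 3 lands solely at r3c4 ⇒ r3c4=3.
Step 2. [r1c4∈{4}] only 4 remains possible at r1c4 ⇒ r1c4=4.
Step 3. [r2c2∈{3}] only 3 remains possible at r2c2 ⇒ r2c2=3.
Step 4. [r2c1∈{4}] r2c1 has the single candidate 4. So r2c1=4.
Step 5. [r4c4∈{1}] nothing but 1 survives at r4c4 ⇒ r4c4=1.
Step 6. [r3c2∈{1}] r3c2 has the single candidate 1 ⇒ r3c2=1.
Step 7. [r3c3∈{4}] r3c3 is down to just 4. So r3c3=4.
Step 8. [r1c1∈{1}] r1c1 is down to just 1, so r1c1=1.

Answer: 1 2 3 4 / 4 3 1 2 / 2 1 4 3 / 3 4 2 1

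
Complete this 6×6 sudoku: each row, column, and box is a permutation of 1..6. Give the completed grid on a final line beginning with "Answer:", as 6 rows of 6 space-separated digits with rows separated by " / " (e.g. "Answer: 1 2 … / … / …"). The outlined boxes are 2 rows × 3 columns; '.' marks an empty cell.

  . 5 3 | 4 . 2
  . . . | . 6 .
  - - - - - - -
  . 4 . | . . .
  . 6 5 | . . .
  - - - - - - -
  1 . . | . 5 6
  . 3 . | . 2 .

Step 1. [r3c3∈{1,2}] r3c3 is the only open cell in box 3 admitting 1, so r3c3=1.
Step 2. [r3c5∈{3}] nothing but 3 survives at r3c5, so r3c5=3.
Step 3. [r5c3∈{2,4}] r5c3 is the only open cell in row 5 admitting 4. So r5c3=4.
Step 4. [r2c2∈{1,2}] 1 has one home in col 2: r2c2. So r2c2=1.
Step 5. [r3c1∈{2}] only 2 remains possible at r3c1, so r3c1=2.
Step 6. [r6c6∈{1,4}] r6c6 is the only open cell in row 6 admitting 4 ⇒ r6c6=4.
Step 7. [r3c6∈{5}] r3c6 is down to just 5 ⇒ r3c6=5.
Step 8. [r4c6∈{1}] only 1 remains possible at r4c6. So r4c6=1.
Step 9. [r6c1∈{5,6}] across row 6, 5 lands solely at r6c1, so r6c1=5.
Step 10. [r5c4∈{3}] nothing but 3 survives at r5c4. So r5c4=3.
Step 11. [r2c1∈{4}] r2c1 has the single candidate 4 ⇒ r2c1=4.
Step 12. [r2c3∈{2}] r2c3 is down to just 2 ⇒ r2c3=2.
Step 13. [r1c1∈{6}] nothing but 6 survives at r1c1 ⇒ r1c1=6.
Step 14. [r2c4∈{5}] r2c4 has the single candidate 5 ⇒ r2c4=5.
Step 15. [r4c5∈{4}] only 4 remains possible at r4c5. So r4c5=4.
Step 16. [r6c4∈{1}] r6c4 has the single candidate 1 ⇒ r6c4=1.
Step 17. [r1c5∈{1}] nothing but 1 survives at r1c5 ⇒ r1c5=1.
Step 18. [r3c4∈{6}] r3c4 is down to just 6. So r3c4=6.
Step 19. [r2c6∈{3}] r2c6 is down to just 3 ⇒ r2c6=3.
Step 20. [r4c4∈{2}] r4c4 has the single candidate 2. So r4c4=2.
Step 21. [r6c3∈{6}] r6c3 is down to just 6. So r6c3=6.
Step 22. [r4c1∈{3}] r4c1 has the single candidate 3. So r4c1=3.
Step 23. [r5c2∈{2}] r5c2 is down to just 2. So r5c2=2.

Answer: 6 5 3 4 1 2 / 4 1 2 5 6 3 / 2 4 1 6 3 5 / 3 6 5 2 4 1 / 1 2 4 3 5 6 / 5 3 6 1 2 4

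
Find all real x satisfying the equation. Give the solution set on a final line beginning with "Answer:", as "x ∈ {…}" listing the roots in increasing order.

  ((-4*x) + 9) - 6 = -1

Step 1. [((-4*x) + 9) - 6 = -1] -6 is outermost — add 6 both sides, so sub: (-4*x) + 9 = 5.
Step 2. [(-4*x) + 9 = 5] +9 is outermost — subtract 9 both sides. So sub: -4*x = -4.
Step 3. [-4*x = -4] LHS = -4·(…); ÷-4 both sides. So div: x = 1.

Answer: x ∈ {1}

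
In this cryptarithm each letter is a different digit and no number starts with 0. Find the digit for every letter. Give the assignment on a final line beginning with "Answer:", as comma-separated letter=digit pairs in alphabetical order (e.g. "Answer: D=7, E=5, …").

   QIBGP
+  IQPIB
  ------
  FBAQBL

Step 1. [F] the sum has 6 digits but both addends have 5; that extra leading digit F is the final carry, namely 1 ⇒ F=1.
Step 2. [col 1: P + B ≡ L (mod 10)] B=5 is one option consistent with column 1 (P + B ≡ L (mod 10), carry-in 0) — take it ⇒ B=5.
Step 3. [col 1: P + B ≡ L (mod 10)] no forcing yet in column 1 (carry-in 0); L=7 is free and consistent — try it. So L=7.
Step 4. [col 1: P + B ≡ L (mod 10)] column 1: given B=5, L=7, carry-in 0, and digits 1,5,7 already taken and all letters distinct, P+B≡L (mod 10) forces P=2, so P=2.
Step 5. [col 2: G + I ≡ B (mod 10)] column 2 (G + I ≡ B (mod 10), carry-in 0) doesn't pin I yet; pick I=6 and continue. So I=6.
Step 6. [col 2: G + I ≡ B (mod 10)] column 2: given I=6, B=5, carry-in 0, and digits 1,2,5,6,7 already taken and all letters distinct, G+I≡B (mod 10) forces G=9, so G=9.
Step 7. [col 3: B + P ≡ Q (mod 10)] column 3 reads B+P+carry(1)=Q with B=5, P=2; with digits 1,2,5,6,7,9 already taken and all letters distinct, the only value for Q is 8. So Q=8.
Step 8. [col 4: I + Q ≡ A (mod 10)] in column 4 we have I+Q≡A with carry-in 0; given I=6, Q=8 and digits 1,2,5,6,7,8,9 already taken and all letters distinct, that pins A to 4. So A=4.

Answer: A=4, B=5, F=1, G=9, I=6, L=7, P=2, Q=8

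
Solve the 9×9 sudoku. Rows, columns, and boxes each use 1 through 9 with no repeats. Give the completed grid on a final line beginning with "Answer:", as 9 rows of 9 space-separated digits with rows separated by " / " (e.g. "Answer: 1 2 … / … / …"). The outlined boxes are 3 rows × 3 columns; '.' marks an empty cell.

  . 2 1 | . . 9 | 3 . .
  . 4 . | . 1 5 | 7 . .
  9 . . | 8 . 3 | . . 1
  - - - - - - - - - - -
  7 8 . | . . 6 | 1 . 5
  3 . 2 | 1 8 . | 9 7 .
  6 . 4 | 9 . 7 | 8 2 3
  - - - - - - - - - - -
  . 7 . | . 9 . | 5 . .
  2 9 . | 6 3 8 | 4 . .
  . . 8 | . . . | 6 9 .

Step 1. [r9c4∈{2,4,5,7}] across col 4, 5 lands solely at r9c4. So r9c4=5.
Step 2. [r9c5∈{2,4,7}] across box 8, 7 lands solely at r9c5, so r9c5=7.
Step 3. [r3c2∈{5,6}] across col 2, 6 lands solely at r3c2 ⇒ r3c2=6.
Step 4. [r5c6∈{4}] nothing but 4 survives at r5c6 ⇒ r5c6=4.
Step 5. [r1c9∈{4,6,8}] across col 9, 4 lands solely at r1c9. So r1c9=4.
Step 6. [r2c4∈{2}] nothing but 2 survives at r2c4, so r2c4=2.
Step 7. [r1c1∈{5,8}] in col 1, 5 fits only at r1c1 ⇒ r1c1=5.
Step 8. [r1c8∈{6,8}] in row 1, 8 fits only at r1c8. So r1c8=8.
Step 9. [r6c2∈{1,5}] row 6 places 1 nowhere but r6c2, so r6c2=1.
Step 10. [r7c8∈{1,3}] across col 8, 3 lands solely at r7c8, so r7c8=3.
Step 11. [r9c9∈{2}] nothing but 2 survives at r9c9 ⇒ r9c9=2.
Step 12. [r9c6∈{1}] nothing but 1 survives at r9c6 ⇒ r9c6=1.
Step 13. [r5c9∈{6}] r5c9 is down to just 6. So r5c9=6.
Step 14. [r7c4∈{4}] nothing but 4 survives at r7c4 ⇒ r7c4=4.
Step 15. [r4c3∈{9}] r4c3's peers cover all but 9 ⇒ r4c3=9.
Step 16. [r1c4∈{7}] nothing but 7 survives at r1c4, so r1c4=7.
Step 17. [r9c1∈{4}] nothing but 4 survives at r9c1. So r9c1=4.
Step 18. [r6c5∈{5}] only 5 remains possible at r6c5. So r6c5=5.
Step 19. [r4c5∈{2}] r4c5's peers cover all but 2. So r4c5=2.
Step 20. [r5c2∈{5}] r5c2's peers cover all but 5 ⇒ r5c2=5.
Step 21. [r7c9∈{8}] r7c9's peers cover all but 8 ⇒ r7c9=8.
Step 22. [r1c5∈{6}] nothing but 6 survives at r1c5 ⇒ r1c5=6.
Step 23. [r2c1∈{8}] r2c1 has the single candidate 8 ⇒ r2c1=8.
Step 24. [r8c8∈{1}] r8c8 has the single candidate 1, so r8c8=1.
Step 25. [r3c5∈{4}] r3c5 has the single candidate 4. So r3c5=4.
Step 26. [r9c2∈{3}] r9c2 is down to just 3 ⇒ r9c2=3.
Step 27. [r2c8∈{6}] r2c8 is down to just 6. So r2c8=6.
Step 28. [r7c6∈{2}] r7c6 is down to just 2 ⇒ r7c6=2.
Step 29. [r3c3∈{7}] r3c3 is down to just 7. So r3c3=7.
Step 30. [r2c9∈{9}] nothing but 9 survives at r2c9, so r2c9=9.
Step 31. [r7c3∈{6}] only 6 remains possible at r7c3 ⇒ r7c3=6.
Step 32. [r4c4∈{3}] r4c4's peers cover all but 3. So r4c4=3.
Step 33. [r3c7∈{2}] nothing but 2 survives at r3c7. So r3c7=2.
Step 34. [r8c9∈{7}] r8c9's peers cover all but 7. So r8c9=7.
Step 35. [r8c3∈{5}] r8c3's peers cover all but 5. So r8c3=5.
Step 36. [r7c1∈{1}] r7c1 has the single candidate 1 ⇒ r7c1=1.
Step 37. [r4c8∈{4}] nothing but 4 survives at r4c8. So r4c8=4.
Step 38. [r2c3∈{3}] r2c3 is down to just 3 ⇒ r2c3=3.
Step 39. [r3c8∈{5}] r3c8 is down to just 5. So r3c8=5.

Answer: 5 2 1 7 6 9 3 8 4 / 8 4 3 2 1 5 7 6 9 / 9 6 7 8 4 3 2 5 1 / 7 8 9 3 2 6 1 4 5 / 3 5 2 1 8 4 9 7 6 / 6 1 4 9 5 7 8 2 3 / 1 7 6 4 9 2 5 3 8 / 2 9 5 6 3 8 4 1 7 / 4 3 8 5 7 1 6 9 2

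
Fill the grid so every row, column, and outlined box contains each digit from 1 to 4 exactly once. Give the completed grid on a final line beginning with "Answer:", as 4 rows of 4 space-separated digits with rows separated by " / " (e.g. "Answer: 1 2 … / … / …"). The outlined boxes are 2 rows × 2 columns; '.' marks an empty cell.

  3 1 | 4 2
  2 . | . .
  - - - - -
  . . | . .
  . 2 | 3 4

Step 1. [r3c4∈{1}] only 1 remains possible at r3c4, so r3c4=1.
Step 2. [r3c2∈{3,4}] r3c2 is the only open cell in row 3 admitting 3. So r3c2=3.
Step 3. [r2c4∈{3}] nothing but 3 survives at r2c4, so r2c4=3.
Step 4. [r3c3∈{2}] r3c3 is down to just 2 ⇒ r3c3=2.
Step 5. [r3c1∈{4}] r3c1's peers cover all but 4 ⇒ r3c1=4.
Step 6. [r4c1∈{1}] r4c1's peers cover all but 1. So r4c1=1.
Step 7. [r2c3∈{1}] nothing but 1 survives at r2c3 ⇒ r2c3=1.
Step 8. [r2c2∈{4}] r2c2's peers cover all but 4, so r2c2=4.

Answer: 3 1 4 2 / 2 4 1 3 / 4 3 2 1 / 1 2 3 4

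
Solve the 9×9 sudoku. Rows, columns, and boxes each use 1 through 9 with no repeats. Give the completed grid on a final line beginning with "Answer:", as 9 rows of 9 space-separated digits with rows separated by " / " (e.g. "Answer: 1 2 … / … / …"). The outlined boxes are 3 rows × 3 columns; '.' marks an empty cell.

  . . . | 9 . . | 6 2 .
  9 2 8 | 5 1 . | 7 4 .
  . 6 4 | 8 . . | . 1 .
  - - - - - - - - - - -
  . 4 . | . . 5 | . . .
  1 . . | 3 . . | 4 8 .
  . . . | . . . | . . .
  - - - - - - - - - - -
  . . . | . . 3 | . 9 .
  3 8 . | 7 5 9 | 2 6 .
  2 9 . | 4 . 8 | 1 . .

Step 1. [r6c6∈{1,2,4,6,7}] across col 6, 1 lands solely at r6c6 ⇒ r6c6=1.
Step 2. [r2c9∈{3}] r2c9 has the single candidate 3, so r2c9=3.
Step 3. [r9c5∈{6}] r9c5 has the single candidate 6, so r9c5=6.
Step 4. [r6c5∈{2,4,7,8,9}] 4 has one home in row 6: r6c5 ⇒ r6c5=4.
Step 5. [r9c8∈{3,5,7}] row 9 places 3 nowhere but r9c8. So r9c8=3.
Step 6. [r6c8∈{5,7}] across col 8, 5 lands solely at r6c8. So r6c8=5.
Step 7. [r4c8∈{7}] r4c8 has the single candidate 7 ⇒ r4c8=7.
Step 8. [r7c5∈{2}] r7c5 is down to just 2, so r7c5=2.
Step 9. [r7c1∈{4,5,6,7}] r7c1 is the only open cell in col 1 admitting 4 ⇒ r7c1=4.
Step 10. [r7c3∈{1,5,6,7}] across row 7, 6 lands solely at r7c3, so r7c3=6.
Step 11. [r4c9∈{1,2,6,9}] across row 4, 1 lands solely at r4c9, so r4c9=1.
Step 12. [r6c1∈{6,7,8}] in row 6, 8 fits only at r6c1. So r6c1=8.
Step 13. [r3c5∈{3,7}] 3 has one home in row 3: r3c5 ⇒ r3c5=3.
Step 14. [r1c5∈{7}] r1c5's peers cover all but 7, so r1c5=7.
Step 15. [r1c1∈{5}] r1c1's peers cover all but 5, so r1c1=5.
Step 16. [r5c6∈{2,6,7}] r5c6 is the only open cell in col 6 admitting 7. So r5c6=7.
Step 17. [r5c5∈{9}] r5c5 is down to just 9. So r5c5=9.
Step 18. [r7c7∈{5,8}] col 7 places 8 nowhere but r7c7, so r7c7=8.
Step 19. [r5c9∈{2,6}] r5c9 is the only open cell in row 5 admitting 6. So r5c9=6.
Step 20. [r5c3∈{2,5}] 2 has one home in row 5: r5c3, so r5c3=2.
Step 21. [r9c3∈{5,7}] in col 3, 5 fits only at r9c3 ⇒ r9c3=5.
Step 22. [r6c3∈{3,7,9}] col 3 places 7 nowhere but r6c3. So r6c3=7.
Step 23. [r6c2∈{3}] r6c2 is down to just 3, so r6c2=3.
Step 24. [r6c7∈{9}] only 9 remains possible at r6c7 ⇒ r6c7=9.
Step 25. [r8c3∈{1}] r8c3's peers cover all but 1. So r8c3=1.
Step 26. [r6c4∈{2,6}] 6 has one home in row 6: r6c4. So r6c4=6.
Step 27. [r7c9∈{5,7}] 5 has one home in row 7: r7c9, so r7c9=5.
Step 28. [r3c9∈{9}] r3c9 has the single candidate 9, so r3c9=9.
Step 29. [r7c2∈{7}] r7c2's peers cover all but 7 ⇒ r7c2=7.
Step 30. [r3c6∈{2}] r3c6's peers cover all but 2 ⇒ r3c6=2.
Step 31. [r3c1∈{7}] nothing but 7 survives at r3c1, so r3c1=7.
Step 32. [r1c9∈{8}] r1c9's peers cover all but 8 ⇒ r1c9=8.
Step 33. [r1c2∈{1}] r1c2's peers cover all but 1 ⇒ r1c2=1.
Step 34. [r3c7∈{5}] nothing but 5 survives at r3c7. So r3c7=5.
Step 35. [r7c4∈{1}] only 1 remains possible at r7c4, so r7c4=1.
Step 36. [r9c9∈{7}] only 7 remains possible at r9c9, so r9c9=7.
Step 37. [r5c2∈{5}] r5c2's peers cover all but 5, so r5c2=5.
Step 38. [r8c9∈{4}] r8c9's peers cover all but 4. So r8c9=4.
Step 39. [r4c3∈{9}] r4c3 is down to just 9. So r4c3=9.
Step 40. [r4c4∈{2}] r4c4 has the single candidate 2 ⇒ r4c4=2.
Step 41. [r1c6∈{4}] nothing but 4 survives at r1c6, so r1c6=4.
Step 42. [r6c9∈{2}] r6c9 has the single candidate 2. So r6c9=2.
Step 43. [r4c1∈{6}] nothing but 6 survives at r4c1, so r4c1=6.
Step 44. [r2c6∈{6}] r2c6's peers cover all but 6 ⇒ r2c6=6.
Step 45. [r4c7∈{3}] r4c7 has the single candidate 3, so r4c7=3.
Step 46. [r4c5∈{8}] r4c5 is down to just 8 ⇒ r4c5=8.
Step 47. [r1c3∈{3}] only 3 remains possible at r1c3. So r1c3=3.

Answer: 5 1 3 9 7 4 6 2 8 / 9 2 8 5 1 6 7 4 3 / 7 6 4 8 3 2 5 1 9 / 6 4 9 2 8 5 3 7 1 / 1 5 2 3 9 7 4 8 6 / 8 3 7 6 4 1 9 5 2 / 4 7 6 1 2 3 8 9 5 / 3 8 1 7 5 9 2 6 4 / 2 9 5 4 6 8 1 3 7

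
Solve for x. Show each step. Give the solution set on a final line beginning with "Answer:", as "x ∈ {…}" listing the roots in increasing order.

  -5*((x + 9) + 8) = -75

Step 1. [-5*((x + 9) + 8) = -75] -5 out front; divide by -5, so div: (x + 9) + 8 = 15.
Step 2. [(x + 9) + 8 = 15] subtract 8: x sits inside (… + 8) ⇒ sub: x + 9 = 7.
Step 3. [x + 9 = 7] +9 is outermost — subtract 9 both sides, so sub: x = -2.

Answer: x ∈ {-2}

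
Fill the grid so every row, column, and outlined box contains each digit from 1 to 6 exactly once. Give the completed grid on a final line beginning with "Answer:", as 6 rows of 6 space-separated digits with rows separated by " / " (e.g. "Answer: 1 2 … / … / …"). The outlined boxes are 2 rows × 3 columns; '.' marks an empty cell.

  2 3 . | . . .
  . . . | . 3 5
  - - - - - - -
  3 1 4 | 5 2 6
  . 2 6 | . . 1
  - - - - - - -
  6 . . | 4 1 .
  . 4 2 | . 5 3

Step 1. [r1c5∈{4,6}] in col 5, 6 fits only at r1c5 ⇒ r1c5=6.
Step 2. [r2c3∈{1}] r2c3's peers cover all but 1, so r2c3=1.
Step 3. [r5c2∈{5}] only 5 remains possible at r5c2, so r5c2=5.
Step 4. [r2c2∈{6}] only 6 remains possible at r2c2. So r2c2=6.
Step 5. [r1c6∈{4}] r1c6 is down to just 4. So r1c6=4.
Step 6. [r6c4∈{6}] r6c4's peers cover all but 6. So r6c4=6.
Step 7. [r6c1∈{1}] r6c1 has the single candidate 1 ⇒ r6c1=1.
Step 8. [r1c4∈{1}] nothing but 1 survives at r1c4 ⇒ r1c4=1.
Step 9. [r5c3∈{3}] nothing but 3 survives at r5c3 ⇒ r5c3=3.
Step 10. [r4c1∈{5}] r4c1 is down to just 5. So r4c1=5.
Step 11. [r4c4∈{3}] r4c4 is down to just 3. So r4c4=3.
Step 12. [r4c5∈{4}] r4c5's peers cover all but 4 ⇒ r4c5=4.
Step 13. [r1c3∈{5}] nothing but 5 survives at r1c3, so r1c3=5.
Step 14. [r5c6∈{2}] r5c6 has the single candidate 2 ⇒ r5c6=2.
Step 15. [r2c4∈{2}] r2c4's peers cover all but 2. So r2c4=2.
Step 16. [r2c1∈{4}] r2c1 has the single candidate 4, so r2c1=4.

Answer: 2 3 5 1 6 4 / 4 6 1 2 3 5 / 3 1 4 5 2 6 / 5 2 6 3 4 1 / 6 5 3 4 1 2 / 1 4 2 6 5 3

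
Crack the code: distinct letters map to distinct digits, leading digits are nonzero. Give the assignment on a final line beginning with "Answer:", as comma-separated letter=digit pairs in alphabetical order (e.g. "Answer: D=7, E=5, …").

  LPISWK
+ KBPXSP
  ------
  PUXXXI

Step 1. [col 1: K + P ≡ I (mod 10)] several values work for P in column 1 (K + P ≡ I (mod 10), carry-in 0); try P=7, so P=7.
Step 2. [col 1: K + P ≡ I (mod 10)] I=2 is one option consistent with column 1 (K + P ≡ I (mod 10), carry-in 0) — take it ⇒ I=2.
Step 3. [col 1: K + P ≡ I (mod 10)] column 1 reads K+P+carry(0)=I with P=7, I=2; with digits 2,7 already taken and all letters distinct, the only value for K is 5 ⇒ K=5.
Step 4. [col 2: W + S ≡ X (mod 10)] no forcing yet in column 2 (carry-in 1); X=9 is free and consistent — try it, so X=9.
Step 5. [col 2: W + S ≡ X (mod 10)] column 2 (W + S ≡ X (mod 10), carry-in 1) doesn't pin W yet; pick W=8 and continue. So W=8.
Step 6. [col 2: W + S ≡ X (mod 10)] in column 2 we have W+S≡X with carry-in 1; given W=8, X=9 and digits 2,5,7,8,9 already taken and all letters distinct, that pins S to 0, so S=0.
Step 7. [col 5: P + B ≡ U (mod 10)] several values work for U in column 5 (P + B ≡ U (mod 10), carry-in 0); try U=3, so U=3.
Step 8. [col 5: P + B ≡ U (mod 10)] in column 5 we have P+B≡U with carry-in 0; given P=7, U=3 and digits 0,2,3,5,7,8,9 already taken and all letters distinct, that pins B to 6. So B=6.
Step 9. [col 6: L + K ≡ P (mod 10)] in column 6 we have L+K≡P with carry-in 1; given K=5, P=7 and digits 0,2,3,5,6,7,8,9 already taken and all letters distinct, that pins L to 1. So L=1.

Answer: B=6, I=2, K=5, L=1, P=7, S=0, U=3, W=8, X=9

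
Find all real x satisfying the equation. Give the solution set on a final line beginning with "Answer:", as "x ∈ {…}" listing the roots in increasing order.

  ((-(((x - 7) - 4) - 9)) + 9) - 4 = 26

Step 1. [((-(((x - 7) - 4) - 9)) + 9) - 4 = 26] add 4: x sits inside (… - 4) ⇒ sub: (-(((x - 7) - 4) - 9)) + 9 = 30.
Step 2. [(-(((x - 7) - 4) - 9)) + 9 = 30] peel the +9: subtract 9 from each side, so sub: -(((x - 7) - 4) - 9) = 21.
Step 3. [-(((x - 7) - 4) - 9) = 21] flip signs both sides, so neg: ((x - 7) - 4) - 9 = -21.
Step 4. [((x - 7) - 4) - 9 = -21] the outer -9 inverts by adding 9 ⇒ sub: (x - 7) - 4 = -12.
Step 5. [(x - 7) - 4 = -12] the outer -4 inverts by adding 4, so sub: x - 7 = -8.
Step 6. [x - 7 = -8] the outer -7 inverts by adding 7 ⇒ sub: x = -1.

Answer: x ∈ {-1}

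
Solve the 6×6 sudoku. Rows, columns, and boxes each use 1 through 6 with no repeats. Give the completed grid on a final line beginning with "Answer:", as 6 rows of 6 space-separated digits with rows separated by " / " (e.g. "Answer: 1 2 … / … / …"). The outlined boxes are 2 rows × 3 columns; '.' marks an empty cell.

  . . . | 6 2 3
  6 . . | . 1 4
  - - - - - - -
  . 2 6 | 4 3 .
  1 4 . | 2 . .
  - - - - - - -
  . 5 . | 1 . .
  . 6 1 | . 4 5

Step 1. [r2c3∈{2,3,5}] across row 2, 2 lands solely at r2c3. So r2c3=2.
Step 2. [r4c5∈{5,6}] r4c5 is the only open cell in col 5 admitting 5. So r4c5=5.
Step 3. [r6c1∈{2,3}] in row 6, 2 fits only at r6c1. So r6c1=2.
Step 4. [r5c1∈{3,4}] r5c1 is the only open cell in col 1 admitting 3, so r5c1=3.
Step 5. [r1c3∈{4,5}] across col 3, 5 lands solely at r1c3 ⇒ r1c3=5.
Step 6. [r4c6∈{6}] r4c6 is down to just 6 ⇒ r4c6=6.
Step 7. [r4c3∈{3}] only 3 remains possible at r4c3, so r4c3=3.
Step 8. [r1c1∈{4}] only 4 remains possible at r1c1. So r1c1=4.
Step 9. [r1c2∈{1}] r1c2's peers cover all but 1. So r1c2=1.
Step 10. [r6c4∈{3}] only 3 remains possible at r6c4. So r6c4=3.
Step 11. [r5c5∈{6}] nothing but 6 survives at r5c5. So r5c5=6.
Step 12. [r3c1∈{5}] only 5 remains possible at r3c1 ⇒ r3c1=5.
Step 13. [r5c3∈{4}] nothing but 4 survives at r5c3. So r5c3=4.
Step 14. [r2c4∈{5}] r2c4's peers cover all but 5 ⇒ r2c4=5.
Step 15. [r3c6∈{1}] only 1 remains possible at r3c6, so r3c6=1.
Step 16. [r5c6∈{2}] r5c6 has the single candidate 2, so r5c6=2.
Step 17. [r2c2∈{3}] nothing but 3 survives at r2c2 ⇒ r2c2=3.

Answer: 4 1 5 6 2 3 / 6 3 2 5 1 4 / 5 2 6 4 3 1 / 1 4 3 2 5 6 / 3 5 4 1 6 2 / 2 6 1 3 4 5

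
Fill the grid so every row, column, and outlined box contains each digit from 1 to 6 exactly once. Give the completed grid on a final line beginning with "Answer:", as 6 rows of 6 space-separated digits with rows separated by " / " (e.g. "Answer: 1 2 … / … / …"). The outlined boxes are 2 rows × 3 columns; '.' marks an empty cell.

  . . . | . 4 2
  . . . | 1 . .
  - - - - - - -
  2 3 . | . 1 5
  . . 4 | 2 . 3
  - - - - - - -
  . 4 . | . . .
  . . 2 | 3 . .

Step 1. [r2c6∈{6}] nothing but 6 survives at r2c6 ⇒ r2c6=6.
Step 2. [r4c5∈{6}] r4c5 is down to just 6, so r4c5=6.
Step 3. [r6c5∈{5}] r6c5 has the single candidate 5 ⇒ r6c5=5.
Step 4. [r1c4∈{5}] only 5 remains possible at r1c4 ⇒ r1c4=5.
Step 5. [r5c6∈{1}] r5c6 has the single candidate 1. So r5c6=1.
Step 6. [r1c3∈{1,3,6}] r1c3 is the only open cell in col 3 admitting 1, so r1c3=1.
Step 7. [r1c1∈{3,6}] r1c1 is the only open cell in row 1 admitting 3. So r1c1=3.
Step 8. [r2c3∈{5}] only 5 remains possible at r2c3, so r2c3=5.
Step 9. [r4c2∈{1,5}] col 2 places 5 nowhere but r4c2 ⇒ r4c2=5.
Step 10. [r5c4∈{6}] r5c4's peers cover all but 6. So r5c4=6.
Step 11. [r6c2∈{1,6}] r6c2 is the only open cell in col 2 admitting 1 ⇒ r6c2=1.
Step 12. [r5c3∈{3}] nothing but 3 survives at r5c3. So r5c3=3.
Step 13. [r1c2∈{6}] r1c2 is down to just 6. So r1c2=6.
Step 14. [r2c2∈{2}] r2c2's peers cover all but 2 ⇒ r2c2=2.
Step 15. [r3c3∈{6}] r3c3's peers cover all but 6. So r3c3=6.
Step 16. [r2c1∈{4}] nothing but 4 survives at r2c1 ⇒ r2c1=4.
Step 17. [r6c6∈{4}] r6c6 has the single candidate 4 ⇒ r6c6=4.
Step 18. [r4c1∈{1}] r4c1 is down to just 1 ⇒ r4c1=1.
Step 19. [r2c5∈{3}] r2c5's peers cover all but 3. So r2c5=3.
Step 20. [r5c5∈{2}] r5c5 is down to just 2 ⇒ r5c5=2.
Step 21. [r5c1∈{5}] r5c1's peers cover all but 5. So r5c1=5.
Step 22. [r6c1∈{6}] r6c1 has the single candidate 6. So r6c1=6.
Step 23. [r3c4∈{4}] nothing but 4 survives at r3c4, so r3c4=4.

Answer: 3 6 1 5 4 2 / 4 2 5 1 3 6 / 2 3 6 4 1 5 / 1 5 4 2 6 3 / 5 4 3 6 2 1 / 6 1 2 3 5 4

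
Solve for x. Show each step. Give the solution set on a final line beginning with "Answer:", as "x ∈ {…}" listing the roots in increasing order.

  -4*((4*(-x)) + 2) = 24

Step 1. [-4*((4*(-x)) + 2) = 24] leading coefficient -4: divide by -4. So div: (4*(-x)) + 2 = -6.
Step 2. [(4*(-x)) + 2 = -6] 2 comes off first (subtract 2) ⇒ sub: 4*(-x) = -8.
Step 3. [4*(-x) = -8] LHS = 4·(…); ÷4 both sides, so div: -x = -2.
Step 4. [-x = -2] flip signs both sides ⇒ neg: x = 2.

Answer: x ∈ {2}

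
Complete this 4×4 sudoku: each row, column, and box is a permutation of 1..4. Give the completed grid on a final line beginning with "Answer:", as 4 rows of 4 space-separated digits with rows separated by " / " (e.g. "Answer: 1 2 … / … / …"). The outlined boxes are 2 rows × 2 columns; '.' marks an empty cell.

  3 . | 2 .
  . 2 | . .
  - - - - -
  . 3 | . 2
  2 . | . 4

Step 1. [r1c4∈{1}] only 1 remains possible at r1c4, so r1c4=1.
Step 2. [r2c1∈{1,4}] in row 2, 1 fits only at r2c1, so r2c1=1.
Step 3. [r4c3∈{1,3}] across row 4, 3 lands solely at r4c3, so r4c3=3.
Step 4. [r1c2∈{4}] nothing but 4 survives at r1c2 ⇒ r1c2=4.
Step 5. [r3c3∈{1}] r3c3's peers cover all but 1 ⇒ r3c3=1.
Step 6. [r4c2∈{1}] r4c2 has the single candidate 1. So r4c2=1.
Step 7. [r2c3∈{4}] r2c3's peers cover all but 4. So r2c3=4.
Step 8. [r3c1∈{4}] r3c1 is down to just 4 ⇒ r3c1=4.
Step 9. [r2c4∈{3}] r2c4 is down to just 3 ⇒ r2c4=3.

Answer: 3 4 2 1 / 1 2 4 3 / 4 3 1 2 / 2 1 3 4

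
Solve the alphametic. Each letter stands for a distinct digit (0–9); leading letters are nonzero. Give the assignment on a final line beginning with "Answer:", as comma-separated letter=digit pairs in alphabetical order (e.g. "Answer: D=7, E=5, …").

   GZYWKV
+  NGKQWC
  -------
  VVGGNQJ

Step 1. [col 1: V + C ≡ J (mod 10)] several values work for C in column 1 (V + C ≡ J (mod 10), carry-in 0); try C=6, so C=6.
Step 2. [col 1: V + C ≡ J (mod 10)] several values work for V in column 1 (V + C ≡ J (mod 10), carry-in 0); try V=1. So V=1.
Step 3. [col 1: V + C ≡ J (mod 10)] column 1 reads V+C+carry(0)=J with V=1, C=6; with digits 1,6 already taken and all letters distinct, the only value for J is 7 ⇒ J=7.
Step 4. [col 2: K + W ≡ Q (mod 10)] column 2 (K + W ≡ Q (mod 10), carry-in 0) doesn't pin K yet; pick K=5 and continue ⇒ K=5.
Step 5. [col 2: K + W ≡ Q (mod 10)] column 2 (K + W ≡ Q (mod 10), carry-in 0) doesn't pin W yet; pick W=4 and continue ⇒ W=4.
Step 6. [col 2: K + W ≡ Q (mod 10)] in column 2 we have K+W≡Q with carry-in 0; given K=5, W=4 and digits 1,4,5,6,7 already taken and all letters distinct, that pins Q to 9, so Q=9.
Step 7. [col 3: W + Q ≡ N (mod 10)] column 3 reads W+Q+carry(0)=N with W=4, Q=9; with digits 1,4,5,6,7,9 already taken and all letters distinct, the only value for N is 3, so N=3.
Step 8. [col 4: Y + K ≡ G (mod 10)] column 4 reads Y+K+carry(1)=G with K=5; with digits 1,3,4,5,6,7,9 already taken and all letters distinct, the only value for G is 8 ⇒ G=8.
Step 9. [col 4: Y + K ≡ G (mod 10)] from column 4 (K=5, G=8, carry-in 1, digits 1,3,4,5,6,7,8,9 already taken and all letters distinct): Y must equal 2 ⇒ Y=2.
Step 10. [col 5: Z + G ≡ G (mod 10)] from column 5 (G=8, carry-in 0, digits 1,2,3,4,5,6,7,8,9 already taken and all letters distinct): Z must equal 0. So Z=0.

Answer: C=6, G=8, J=7, K=5, N=3, Q=9, V=1, W=4, Y=2, Z=0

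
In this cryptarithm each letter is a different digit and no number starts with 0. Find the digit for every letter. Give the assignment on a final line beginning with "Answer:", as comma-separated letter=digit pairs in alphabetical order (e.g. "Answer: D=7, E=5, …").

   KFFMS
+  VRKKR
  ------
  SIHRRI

Step 1. [col 1: S + R ≡ I (mod 10)] column 1 (S + R ≡ I (mod 10), carry-in 0) doesn't pin R yet; pick R=2 and continue, so R=2.
Step 2. [col 1: S + R ≡ I (mod 10)] column 1 (S + R ≡ I (mod 10), carry-in 0) doesn't pin S yet; pick S=1 and continue ⇒ S=1.
Step 3. [col 1: S + R ≡ I (mod 10)] column 1 reads S+R+carry(0)=I with S=1, R=2; with digits 1,2 already taken and all letters distinct, the only value for I is 3, so I=3.
Step 4. [col 2: M + K ≡ R (mod 10)] several values work for M in column 2 (M + K ≡ R (mod 10), carry-in 0); try M=7. So M=7.
Step 5. [col 2: M + K ≡ R (mod 10)] in column 2 we have M+K≡R with carry-in 0; given M=7, R=2 and digits 1,2,3,7 already taken and all letters distinct, that pins K to 5. So K=5.
Step 6. [col 3: F + K ≡ R (mod 10)] column 3: given K=5, R=2, carry-in 1, and digits 1,2,3,5,7 already taken and all letters distinct, F+K≡R (mod 10) forces F=6, so F=6.
Step 7. [col 4: F + R ≡ H (mod 10)] column 4 reads F+R+carry(1)=H with F=6, R=2; with digits 1,2,3,5,6,7 already taken and all letters distinct, the only value for H is 9, so H=9.
Step 8. [col 5: K + V ≡ I (mod 10)] from column 5 (K=5, I=3, carry-in 0, digits 1,2,3,5,6,7,9 already taken and all letters distinct): V must equal 8. So V=8.

Answer: F=6, H=9, I=3, K=5, M=7, R=2, S=1, V=8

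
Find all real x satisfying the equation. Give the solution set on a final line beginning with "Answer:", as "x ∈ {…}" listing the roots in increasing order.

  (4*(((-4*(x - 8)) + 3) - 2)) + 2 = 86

Step 1. [(4*(((-4*(x - 8)) + 3) - 2)) + 2 = 86] subtract 2: x sits inside (… + 2). So sub: 4*(((-4*(x - 8)) + 3) - 2) = 84.
Step 2. [4*(((-4*(x - 8)) + 3) - 2) = 84] LHS = 4·(…); ÷4 both sides. So div: ((-4*(x - 8)) + 3) - 2 = 21.
Step 3. [((-4*(x - 8)) + 3) - 2 = 21] -2 is outermost — add 2 both sides. So sub: (-4*(x - 8)) + 3 = 23.
Step 4. [(-4*(x - 8)) + 3 = 23] subtract 3: x sits inside (… + 3). So sub: -4*(x - 8) = 20.
Step 5. [-4*(x - 8) = 20] -4·(inner) — divide through by -4 ⇒ div: x - 8 = -5.
Step 6. [x - 8 = -5] 8 comes off first (add 8) ⇒ sub: x = 3.

Answer: x ∈ {3}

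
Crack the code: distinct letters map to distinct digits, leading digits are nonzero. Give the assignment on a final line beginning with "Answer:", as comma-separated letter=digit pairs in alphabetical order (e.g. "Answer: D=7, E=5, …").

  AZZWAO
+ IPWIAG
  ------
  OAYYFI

Step 1. [col 1: O + G ≡ I (mod 10)] O=9 is one option consistent with column 1 (O + G ≡ I (mod 10), carry-in 0) — take it ⇒ O=9.
Step 2. [col 1: O + G ≡ I (mod 10)] no forcing yet in column 1 (carry-in 0); G=8 is free and consistent — try it ⇒ G=8.
Step 3. [col 1: O + G ≡ I (mod 10)] column 1 reads O+G+carry(0)=I with O=9, G=8; with digits 8,9 already taken and all letters distinct, the only value for I is 7 ⇒ I=7.
Step 4. [col 2: A + A ≡ F (mod 10)] column 2 (A + A ≡ F (mod 10), carry-in 1) doesn't pin A yet; pick A=1 and continue. So A=1.
Step 5. [col 2: A + A ≡ F (mod 10)] in column 2 we have A+A≡F with carry-in 1; given A=1 and digits 1,7,8,9 already taken and all letters distinct, that pins F to 3. So F=3.
Step 6. [col 3: W + I ≡ Y (mod 10)] column 3 reads W+I+carry(0)=Y with I=7; with digits 1,3,7,8,9 already taken and all letters distinct, the only value for W is 5 ⇒ W=5.
Step 7. [col 3: W + I ≡ Y (mod 10)] in column 3 we have W+I≡Y with carry-in 0; given W=5, I=7 and digits 1,3,5,7,8,9 already taken and all letters distinct, that pins Y to 2. So Y=2.
Step 8. [col 4: Z + W ≡ Y (mod 10)] in column 4 we have Z+W≡Y with carry-in 1; given W=5, Y=2 and digits 1,2,3,5,7,8,9 already taken and all letters distinct, that pins Z to 6 ⇒ Z=6.
Step 9. [col 5: Z + P ≡ A (mod 10)] column 5: given Z=6, A=1, carry-in 1, and digits 1,2,3,5,6,7,8,9 already taken and all letters distinct, Z+P≡A (mod 10) forces P=4 ⇒ P=4.

Answer: A=1, F=3, G=8, I=7, O=9, P=4, W=5, Y=2, Z=6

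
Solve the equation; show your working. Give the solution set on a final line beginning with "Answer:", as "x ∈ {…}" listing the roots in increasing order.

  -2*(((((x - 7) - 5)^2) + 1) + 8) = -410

Step 1. [-2*(((((x - 7) - 5)^2) + 1) + 8) = -410] divide by the outer -2 ⇒ div: ((((x - 7) - 5)^2) + 1) + 8 = 205.
Step 2. [((((x - 7) - 5)^2) + 1) + 8 = 205] 8 comes off first (subtract 8). So sub: (((x - 7) - 5)^2) + 1 = 197.
Step 3. [(((x - 7) - 5)^2) + 1 = 197] the outer +1 inverts by subtracting 1. So sub: ((x - 7) - 5)^2 = 196.
Step 4. [((x - 7) - 5)^2 = 196] √ both sides: 196 ≥ 0 gives two branches, so sqrt: (x - 7) - 5 = 14 or -14.
Step 5. [(x - 7) - 5 = 14 or -14] 5 comes off first (add 5), so sub: x - 7 = 19 or -9.
Step 6. [x - 7 = 19 or -9] add 7: x sits inside (… - 7), so sub: x = 26 or -2.

Answer: x ∈ {-2, 26}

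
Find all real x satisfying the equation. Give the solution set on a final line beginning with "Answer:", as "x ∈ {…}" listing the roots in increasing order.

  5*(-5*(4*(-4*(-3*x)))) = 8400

Step 1. [5*(-5*(4*(-4*(-3*x)))) = 8400] 5 out front; divide by 5 ⇒ div: -5*(4*(-4*(-3*x))) = 1680.
Step 2. [-5*(4*(-4*(-3*x))) = 1680] divide by the outer -5, so div: 4*(-4*(-3*x)) = -336.
Step 3. [4*(-4*(-3*x)) = -336] leading coefficient 4: divide by 4 ⇒ div: -4*(-3*x) = -84.
Step 4. [-4*(-3*x) = -84] LHS = -4·(…); ÷-4 both sides. So div: -3*x = 21.
Step 5. [-3*x = 21] LHS = -3·(…); ÷-3 both sides. So div: x = -7.

Answer: x ∈ {-7}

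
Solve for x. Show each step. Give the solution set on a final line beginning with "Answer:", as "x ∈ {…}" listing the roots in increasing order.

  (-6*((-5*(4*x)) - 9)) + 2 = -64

Step 1. [(-6*((-5*(4*x)) - 9)) + 2 = -64] the outer +2 inverts by subtracting 2, so sub: -6*((-5*(4*x)) - 9) = -66.
Step 2. [-6*((-5*(4*x)) - 9) = -66] LHS = -6·(…); ÷-6 both sides, so div: (-5*(4*x)) - 9 = 11.
Step 3. [(-5*(4*x)) - 9 = 11] 9 comes off first (add 9), so sub: -5*(4*x) = 20.
Step 4. [-5*(4*x) = 20] LHS = -5·(…); ÷-5 both sides. So div: 4*x = -4.
Step 5. [4*x = -4] LHS = 4·(…); ÷4 both sides. So div: x = -1.

Answer: x ∈ {-1}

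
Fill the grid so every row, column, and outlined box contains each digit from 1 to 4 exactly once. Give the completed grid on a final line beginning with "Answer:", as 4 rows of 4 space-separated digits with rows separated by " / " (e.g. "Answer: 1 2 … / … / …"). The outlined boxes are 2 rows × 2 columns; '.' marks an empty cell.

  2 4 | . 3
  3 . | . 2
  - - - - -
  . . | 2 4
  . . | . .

Step 1. [r2c2∈{1}] nothing but 1 survives at r2c2. So r2c2=1.
Step 2. [r4c4∈{1}] r4c4 is down to just 1, so r4c4=1.
Step 3. [r4c3∈{3}] only 3 remains possible at r4c3 ⇒ r4c3=3.
Step 4. [r3c1∈{1}] r3c1 is down to just 1. So r3c1=1.
Step 5. [r2c3∈{4}] nothing but 4 survives at r2c3, so r2c3=4.
Step 6. [r3c2∈{3}] r3c2 has the single candidate 3. So r3c2=3.
Step 7. [r1c3∈{1}] only 1 remains possible at r1c3. So r1c3=1.
Step 8. [r4c1∈{4}] r4c1 has the single candidate 4, so r4c1=4.
Step 9. [r4c2∈{2}] only 2 remains possible at r4c2, so r4c2=2.

Answer: 2 4 1 3 / 3 1 4 2 / 1 3 2 4 / 4 2 3 1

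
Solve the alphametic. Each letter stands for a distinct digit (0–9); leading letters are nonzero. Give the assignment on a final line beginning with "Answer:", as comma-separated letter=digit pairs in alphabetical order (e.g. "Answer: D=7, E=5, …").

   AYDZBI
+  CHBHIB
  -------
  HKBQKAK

Step 1. [col 1: I + B ≡ K (mod 10)] several values work for I in column 1 (I + B ≡ K (mod 10), carry-in 0); try I=4 ⇒ I=4.
Step 2. [col 1: I + B ≡ K (mod 10)] no forcing yet in column 1 (carry-in 0); B=8 is free and consistent — try it ⇒ B=8.
Step 3. [col 1: I + B ≡ K (mod 10)] in column 1 we have I+B≡K with carry-in 0; given I=4, B=8 and digits 4,8 already taken and all letters distinct, that pins K to 2. So K=2.
Step 4. [col 2: B + I ≡ A (mod 10)] column 2: given B=8, I=4, carry-in 1, and digits 2,4,8 already taken and all letters distinct, B+I≡A (mod 10) forces A=3. So A=3.
Step 5. [col 3: Z + H ≡ K (mod 10)] several values work for H in column 3 (Z + H ≡ K (mod 10), carry-in 1); try H=1, so H=1.
Step 6. [col 3: Z + H ≡ K (mod 10)] column 3: given H=1, K=2, carry-in 1, and digits 1,2,3,4,8 already taken and all letters distinct, Z+H≡K (mod 10) forces Z=0 ⇒ Z=0.
Step 7. [col 4: D + B ≡ Q (mod 10)] several values work for D in column 4 (D + B ≡ Q (mod 10), carry-in 0); try D=7 ⇒ D=7.
Step 8. [col 4: D + B ≡ Q (mod 10)] column 4: given D=7, B=8, carry-in 0, and digits 0,1,2,3,4,7,8 already taken and all letters distinct, D+B≡Q (mod 10) forces Q=5. So Q=5.
Step 9. [col 5: Y + H ≡ B (mod 10)] in column 5 we have Y+H≡B with carry-in 1; given H=1, B=8 and digits 0,1,2,3,4,5,7,8 already taken and all letters distinct, that pins Y to 6. So Y=6.
Step 10. [col 6: A + C ≡ K (mod 10)] column 6 reads A+C+carry(0)=K with A=3, K=2; with digits 0,1,2,3,4,5,6,7,8 already taken and all letters distinct, the only value for C is 9 ⇒ C=9.

Answer: A=3, B=8, C=9, D=7, H=1, I=4, K=2, Q=5, Y=6, Z=0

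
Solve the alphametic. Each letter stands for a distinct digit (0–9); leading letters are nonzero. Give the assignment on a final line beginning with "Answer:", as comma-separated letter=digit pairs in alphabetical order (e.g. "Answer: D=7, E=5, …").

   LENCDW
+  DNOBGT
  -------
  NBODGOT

Step 1. [N] N is the leading digit of a 7-digit sum of two 6-digit numbers; the final carry is exactly 1, so N=1.
Step 2. [col 1: W + T ≡ T (mod 10)] column 1: given nothing yet, carry-in 0, and digits 1 already taken and all letters distinct, W+T≡T (mod 10) forces W=0. So W=0.
Step 3. [col 1: W + T ≡ T (mod 10)] no forcing yet in column 1 (carry-in 0); T=8 is free and consistent — try it, so T=8.
Step 4. [col 2: D + G ≡ O (mod 10)] no forcing yet in column 2 (carry-in 0); O=4 is free and consistent — try it, so O=4.
Step 5. [col 2: D + G ≡ O (mod 10)] G=9 is one option consistent with column 2 (D + G ≡ O (mod 10), carry-in 0) — take it. So G=9.
Step 6. [col 2: D + G ≡ O (mod 10)] column 2: given G=9, O=4, carry-in 0, and digits 0,1,4,8,9 already taken and all letters distinct, D+G≡O (mod 10) forces D=5 ⇒ D=5.
Step 7. [col 3: C + B ≡ G (mod 10)] B=2 is one option consistent with column 3 (C + B ≡ G (mod 10), carry-in 1) — take it ⇒ B=2.
Step 8. [col 3: C + B ≡ G (mod 10)] column 3: given B=2, G=9, carry-in 1, and digits 0,1,2,4,5,8,9 already taken and all letters distinct, C+B≡G (mod 10) forces C=6. So C=6.
Step 9. [col 5: E + N ≡ O (mod 10)] in column 5 we have E+N≡O with carry-in 0; given N=1, O=4 and digits 0,1,2,4,5,6,8,9 already taken and all letters distinct, that pins E to 3 ⇒ E=3.
Step 10. [col 6: L + D ≡ B (mod 10)] from column 6 (D=5, B=2, carry-in 0, digits 0,1,2,3,4,5,6,8,9 already taken and all letters distinct): L must equal 7, so L=7.

Answer: B=2, C=6, D=5, E=3, G=9, L=7, N=1, O=4, T=8, W=0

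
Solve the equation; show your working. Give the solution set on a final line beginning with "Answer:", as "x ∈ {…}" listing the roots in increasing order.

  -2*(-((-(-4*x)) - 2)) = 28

Step 1. [-2*(-((-(-4*x)) - 2)) = 28] leading coefficient -2: divide by -2, so div: -((-(-4*x)) - 2) = -14.
Step 2. [-((-(-4*x)) - 2) = -14] LHS negated; negate both sides. So neg: (-(-4*x)) - 2 = 14.
Step 3. [(-(-4*x)) - 2 = 14] the outer -2 inverts by adding 2. So sub: -(-4*x) = 16.
Step 4. [-(-4*x) = 16] flip signs both sides. So neg: -4*x = -16.
Step 5. [-4*x = -16] -4·(inner) — divide through by -4 ⇒ div: x = 4.

Answer: x ∈ {4}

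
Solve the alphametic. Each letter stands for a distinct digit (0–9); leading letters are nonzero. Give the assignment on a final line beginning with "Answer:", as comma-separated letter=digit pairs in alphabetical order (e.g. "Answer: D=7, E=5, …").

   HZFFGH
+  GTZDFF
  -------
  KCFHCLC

Step 1. [col 1: H + F ≡ C (mod 10)] several values work for H in column 1 (H + F ≡ C (mod 10), carry-in 0); try H=4. So H=4.
Step 2. [K] K is the leading digit of a 7-digit sum of two 6-digit numbers; the final carry is exactly 1 ⇒ K=1.
Step 3. [col 1: H + F ≡ C (mod 10)] C=0 is one option consistent with column 1 (H + F ≡ C (mod 10), carry-in 0) — take it ⇒ C=0.
Step 4. [col 1: H + F ≡ C (mod 10)] column 1: given H=4, C=0, carry-in 0, and digits 0,1,4 already taken and all letters distinct, H+F≡C (mod 10) forces F=6, so F=6.
Step 5. [col 2: G + F ≡ L (mod 10)] several values work for L in column 2 (G + F ≡ L (mod 10), carry-in 1); try L=2, so L=2.
Step 6. [col 2: G + F ≡ L (mod 10)] column 2: given F=6, L=2, carry-in 1, and digits 0,1,2,4,6 already taken and all letters distinct, G+F≡L (mod 10) forces G=5. So G=5.
Step 7. [col 3: F + D ≡ C (mod 10)] column 3 reads F+D+carry(1)=C with F=6, C=0; with digits 0,1,2,4,5,6 already taken and all letters distinct, the only value for D is 3, so D=3.
Step 8. [col 4: F + Z ≡ H (mod 10)] from column 4 (F=6, H=4, carry-in 1, digits 0,1,2,3,4,5,6 already taken and all letters distinct): Z must equal 7. So Z=7.
Step 9. [col 5: Z + T ≡ F (mod 10)] from column 5 (Z=7, F=6, carry-in 1, digits 0,1,2,3,4,5,6,7 already taken and all letters distinct): T must equal 8. So T=8.

Answer: C=0, D=3, F=6, G=5, H=4, K=1, L=2, T=8, Z=7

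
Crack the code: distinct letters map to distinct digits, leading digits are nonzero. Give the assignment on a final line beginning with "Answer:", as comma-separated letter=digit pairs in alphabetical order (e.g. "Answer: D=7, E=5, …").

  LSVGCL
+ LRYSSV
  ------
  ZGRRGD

Step 1. [col 1: L + V ≡ D (mod 10)] no forcing yet in column 1 (carry-in 0); V=8 is free and consistent — try it. So V=8.
Step 2. [col 1: L + V ≡ D (mod 10)] column 1 (L + V ≡ D (mod 10), carry-in 0) doesn't pin D yet; pick D=9 and continue, so D=9.
Step 3. [col 1: L + V ≡ D (mod 10)] column 1: given V=8, D=9, carry-in 0, and digits 8,9 already taken and all letters distinct, L+V≡D (mod 10) forces L=1 ⇒ L=1.
Step 4. [col 2: C + S ≡ G (mod 10)] S=4 is one option consistent with column 2 (C + S ≡ G (mod 10), carry-in 0) — take it, so S=4.
Step 5. [col 2: C + S ≡ G (mod 10)] column 2 (C + S ≡ G (mod 10), carry-in 0) doesn't pin G yet; pick G=0 and continue ⇒ G=0.
Step 6. [col 2: C + S ≡ G (mod 10)] from column 2 (S=4, G=0, carry-in 0, digits 0,1,4,8,9 already taken and all letters distinct): C must equal 6 ⇒ C=6.
Step 7. [col 3: G + S ≡ R (mod 10)] in column 3 we have G+S≡R with carry-in 1; given G=0, S=4 and digits 0,1,4,6,8,9 already taken and all letters distinct, that pins R to 5, so R=5.
Step 8. [col 4: V + Y ≡ R (mod 10)] column 4 reads V+Y+carry(0)=R with V=8, R=5; with digits 0,1,4,5,6,8,9 already taken and all letters distinct, the only value for Y is 7, so Y=7.
Step 9. [col 6: L + L ≡ Z (mod 10)] column 6: given L=1, carry-in 1, and digits 0,1,4,5,6,7,8,9 already taken and all letters distinct, L+L≡Z (mod 10) forces Z=3 ⇒ Z=3.

Answer: C=6, D=9, G=0, L=1, R=5, S=4, V=8, Y=7, Z=3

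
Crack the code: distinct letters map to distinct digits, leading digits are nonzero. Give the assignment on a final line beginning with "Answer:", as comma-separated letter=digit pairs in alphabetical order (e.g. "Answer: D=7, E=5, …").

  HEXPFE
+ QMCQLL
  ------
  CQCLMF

Step 1. [col 1: E + L ≡ F (mod 10)] column 1 (E + L ≡ F (mod 10), carry-in 0) doesn't pin E yet; pick E=6 and continue, so E=6.
Step 2. [col 1: E + L ≡ F (mod 10)] no forcing yet in column 1 (carry-in 0); L=5 is free and consistent — try it, so L=5.
Step 3. [col 1: E + L ≡ F (mod 10)] column 1 reads E+L+carry(0)=F with E=6, L=5; with digits 5,6 already taken and all letters distinct, the only value for F is 1 ⇒ F=1.
Step 4. [col 2: F + L ≡ M (mod 10)] column 2 reads F+L+carry(1)=M with F=1, L=5; with digits 1,5,6 already taken and all letters distinct, the only value for M is 7 ⇒ M=7.
Step 5. [col 3: P + Q ≡ L (mod 10)] several values work for P in column 3 (P + Q ≡ L (mod 10), carry-in 0); try P=2 ⇒ P=2.
Step 6. [col 3: P + Q ≡ L (mod 10)] column 3 reads P+Q+carry(0)=L with P=2, L=5; with digits 1,2,5,6,7 already taken and all letters distinct, the only value for Q is 3. So Q=3.
Step 7. [col 4: X + C ≡ C (mod 10)] column 4 reads X+C+carry(0)=C with nothing yet; with digits 1,2,3,5,6,7 already taken and all letters distinct, the only value for X is 0 ⇒ X=0.
Step 8. [col 4: X + C ≡ C (mod 10)] no forcing yet in column 4 (carry-in 0); C=8 is free and consistent — try it ⇒ C=8.
Step 9. [col 6: H + Q ≡ C (mod 10)] column 6 reads H+Q+carry(1)=C with Q=3, C=8; with digits 0,1,2,3,5,6,7,8 already taken and all letters distinct, the only value for H is 4. So H=4.

Answer: C=8, E=6, F=1, H=4, L=5, M=7, P=2, Q=3, X=0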